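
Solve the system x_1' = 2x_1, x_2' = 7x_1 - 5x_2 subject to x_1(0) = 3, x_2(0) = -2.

x_1(t) = 3e^(2t), x_2(t) = 3e^(2t) - 5e^(-5t)

Coefficient matrix A = [[2, 0], [7, -5]].
Characteristic polynomial det(A - λI) = λ^2 + 3λ - 10 = 0.
Eigenvalues λ = -5, 2.
For λ=-5: (A-λI) row 1 is [7, 0], so an eigenvector is (0, -1).
For λ=2: (A-λI) row 2 is [7, -7], so an eigenvector is (1, 1).
General solution: K_1e^(-5t)(0,-1) + K_2e^(2t)(1,1).
Applying x_1(0)=3, x_2(0)=-2 gives K_1=5, K_2=3.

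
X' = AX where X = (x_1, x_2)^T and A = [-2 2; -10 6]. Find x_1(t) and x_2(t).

x_1(t) = -c_1e^(2t)cos(2t) - c_2e^(2t)sin(2t), x_2(t) = c_1e^(2t)sin(2t) - 2c_1e^(2t)cos(2t) - 2c_2e^(2t)sin(2t) - c_2e^(2t)cos(2t)

Coefficient matrix A = [[-2, 2], [-10, 6]].
Characteristic polynomial det(A - λI) = λ^2 - 4λ + 8 = 0.
Eigenvalues λ = 2 ± 2i (complex conjugate pair).
For λ=2+2i: an eigenvector is (-1,-2) - i(0,1) = (-1, -2 - i).
A real fundamental pair from Re and Im of e^((2+2i)t)v: X_1 = e^(2t)(cos(2t)·(-1,-2) + sin(2t)·(0,1)), X_2 = e^(2t)(sin(2t)·(-1,-2) - cos(2t)·(0,1)).
General solution: c_1X_1 + c_2X_2.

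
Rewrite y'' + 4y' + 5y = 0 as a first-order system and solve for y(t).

Let x_1 = y, x_2 = y'. Then x_1' = x_2 and x_2' = -5x_1 - 4x_2.
A = [[0,1],[-5,-4]]; det(A-λI) = λ^2 + 4λ + 5.
Eigenvalues λ = -2 ± i.

y(t) = K_1e^(-2t)cos(t) + K_2e^(-2t)sin(t)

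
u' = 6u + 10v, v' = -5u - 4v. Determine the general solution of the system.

Coefficient matrix A = [[6, 10], [-5, -4]].
Characteristic polynomial det(A - λI) = λ^2 - 2λ + 26 = 0.
Eigenvalues λ = 1 ± 5i (complex conjugate pair).
For λ=1+5i: an eigenvector is (1,-1) - i(-1,0) = (1 + i, -1).
A real fundamental pair from Re and Im of e^((1+5i)t)v: X_1 = e^(t)(cos(5t)·(1,-1) + sin(5t)·(-1,0)), X_2 = e^(t)(sin(5t)·(1,-1) - cos(5t)·(-1,0)).
General solution: K_1X_1 + K_2X_2.

u(t) = -K_1e^(t)sin(5t) + K_1e^(t)cos(5t) + K_2e^(t)sin(5t) + K_2e^(t)cos(5t), v(t) = -K_1e^(t)cos(5t) - K_2e^(t)sin(5t)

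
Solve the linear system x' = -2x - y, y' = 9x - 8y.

Coefficient matrix A = [[-2, -1], [9, -8]].
Characteristic polynomial det(A - λI) = λ^2 + 10λ + 25 = 0.
Single eigenvalue λ = -5 with algebraic multiplicity 2.
Eigenvector v = (-1,-3); generalized eigenvector w with (A-λI)w=v is (-1,-2).
General solution: e^(-5t)[C_1·v + C_2·(t·v + w)].

x(t) = -C_1e^(-5t) - C_2te^(-5t) - C_2e^(-5t), y(t) = -3C_1e^(-5t) - 3C_2te^(-5t) - 2C_2e^(-5t)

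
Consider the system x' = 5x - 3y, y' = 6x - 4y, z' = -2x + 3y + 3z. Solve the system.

x(t) = C_1e^(2t) + C_3e^(-t), y(t) = C_1e^(2t) + 2C_3e^(-t), z(t) = -C_1e^(2t) + C_2e^(3t) - C_3e^(-t)

Coefficient matrix A = [[5, -3, 0], [6, -4, 0], [-2, 3, 3]].
det(A - λI) = 0 gives eigenvalues λ = 2, 3, -1.
For λ=2: eigenvector (1,1,-1).
For λ=3: eigenvector (0,0,1).
For λ=-1: eigenvector (1,2,-1).
General solution: C_1e^(2t)(1,1,-1) + C_2e^(3t)(0,0,1) + C_3e^(-t)(1,2,-1).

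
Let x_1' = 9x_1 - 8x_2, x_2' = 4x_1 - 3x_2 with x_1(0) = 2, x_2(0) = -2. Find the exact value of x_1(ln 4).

A = [[9,-8],[4,-3]]; eigenvalues λ = 5, 1.
Eigenvectors: (-2,-1) for λ=5, (-1,-1) for λ=1.
From the initial condition, c_1 = -4, c_2 = 6.
x_1(ln 4) = (-4)(4^5)(-2) + (6)(4^1)(-1) = 8168.

8168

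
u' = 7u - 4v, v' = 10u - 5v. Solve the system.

Coefficient matrix A = [[7, -4], [10, -5]].
Characteristic polynomial det(A - λI) = λ^2 - 2λ + 5 = 0.
Eigenvalues λ = 1 ± 2i (complex conjugate pair).
For λ=1+2i: an eigenvector is (-1,-2) - i(1,1) = (-1 - i, -2 - i).
A real fundamental pair from Re and Im of e^((1+2i)t)v: X_1 = e^(t)(cos(2t)·(-1,-2) + sin(2t)·(1,1)), X_2 = e^(t)(sin(2t)·(-1,-2) - cos(2t)·(1,1)).
General solution: c_1X_1 + c_2X_2.

u(t) = c_1e^(t)sin(2t) - c_1e^(t)cos(2t) - c_2e^(t)sin(2t) - c_2e^(t)cos(2t), v(t) = c_1e^(t)sin(2t) - 2c_1e^(t)cos(2t) - 2c_2e^(t)sin(2t) - c_2e^(t)cos(2t)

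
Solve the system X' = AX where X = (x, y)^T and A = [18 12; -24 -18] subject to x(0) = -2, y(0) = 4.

Coefficient matrix A = [[18, 12], [-24, -18]].
Characteristic polynomial det(A - λI) = λ^2 - 36 = 0.
Eigenvalues λ = -6, 6.
For λ=-6: (A-λI) row 1 is [24, 12], so an eigenvector is (1, -2).
For λ=6: (A-λI) row 1 is [12, 12], so an eigenvector is (1, -1).
General solution: K_1e^(-6t)(1,-2) + K_2e^(6t)(1,-1).
Applying x(0)=-2, y(0)=4 gives K_1=-2, K_2=0.

x(t) = -2e^(-6t), y(t) = 4e^(-6t)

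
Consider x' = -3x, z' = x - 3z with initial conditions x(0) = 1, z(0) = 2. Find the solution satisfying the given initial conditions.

Coefficient matrix A = [[-3, 0], [1, -3]].
Characteristic polynomial det(A - λI) = λ^2 + 6λ + 9 = 0.
Single eigenvalue λ = -3 with algebraic multiplicity 2.
Eigenvector v = (0,-1); generalized eigenvector w with (A-λI)w=v is (-1,2).
General solution: e^(-3t)[K_1·v + K_2·(t·v + w)].
Applying x(0)=1, z(0)=2 gives K_1=-4, K_2=-1.

x(t) = e^(-3t), z(t) = te^(-3t) + 2e^(-3t)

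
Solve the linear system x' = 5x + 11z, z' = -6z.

Coefficient matrix A = [[5, 11], [0, -6]].
Characteristic polynomial det(A - λI) = λ^2 + λ - 30 = 0.
Eigenvalues λ = 5, -6.
For λ=5: (A-λI) row 1 is [0, 11], so an eigenvector is (-1, 0).
For λ=-6: (A-λI) row 1 is [11, 11], so an eigenvector is (1, -1).
General solution: c_1e^(5t)(-1,0) + c_2e^(-6t)(1,-1).

x(t) = -c_1e^(5t) + c_2e^(-6t), z(t) = -c_2e^(-6t)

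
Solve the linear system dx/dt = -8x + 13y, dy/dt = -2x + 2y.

x(t) = 3C_1e^(-3t)sin(t) + 2C_1e^(-3t)cos(t) + 2C_2e^(-3t)sin(t) - 3C_2e^(-3t)cos(t), y(t) = C_1e^(-3t)sin(t) + C_1e^(-3t)cos(t) + C_2e^(-3t)sin(t) - C_2e^(-3t)cos(t)

Coefficient matrix A = [[-8, 13], [-2, 2]].
Characteristic polynomial det(A - λI) = λ^2 + 6λ + 10 = 0.
Eigenvalues λ = -3 ± i (complex conjugate pair).
For λ=-3+i: an eigenvector is (2,1) - i(3,1) = (2 - 3i, 1 - i).
A real fundamental pair from Re and Im of e^((-3+i)t)v: X_1 = e^(-3t)(cos(t)·(2,1) + sin(t)·(3,1)), X_2 = e^(-3t)(sin(t)·(2,1) - cos(t)·(3,1)).
General solution: C_1X_1 + C_2X_2.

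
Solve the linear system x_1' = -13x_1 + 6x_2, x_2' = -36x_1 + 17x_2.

Coefficient matrix A = [[-13, 6], [-36, 17]].
Characteristic polynomial det(A - λI) = λ^2 - 4λ - 5 = 0.
Eigenvalues λ = -1, 5.
For λ=-1: (A-λI) row 1 is [-12, 6], so an eigenvector is (1, 2).
For λ=5: (A-λI) row 1 is [-18, 6], so an eigenvector is (-1, -3).
General solution: c_1e^(-t)(1,2) + c_2e^(5t)(-1,-3).

x_1(t) = c_1e^(-t) - c_2e^(5t), x_2(t) = 2c_1e^(-t) - 3c_2e^(5t)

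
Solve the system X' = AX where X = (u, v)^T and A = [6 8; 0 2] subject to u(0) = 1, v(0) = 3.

u(t) = 7e^(6t) - 6e^(2t), v(t) = 3e^(2t)

Coefficient matrix A = [[6, 8], [0, 2]].
Characteristic polynomial det(A - λI) = λ^2 - 8λ + 12 = 0.
Eigenvalues λ = 2, 6.
For λ=2: (A-λI) row 1 is [4, 8], so an eigenvector is (2, -1).
For λ=6: (A-λI) row 1 is [0, 8], so an eigenvector is (-1, 0).
General solution: K_1e^(2t)(2,-1) + K_2e^(6t)(-1,0).
Applying u(0)=1, v(0)=3 gives K_1=-3, K_2=-7.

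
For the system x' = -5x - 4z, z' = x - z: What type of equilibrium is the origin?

A = [[-5,-4],[1,-1]]; det(A-λI) = λ^2 + 6λ + 9.
repeated λ = -3 with a single eigenvector.

stable improper node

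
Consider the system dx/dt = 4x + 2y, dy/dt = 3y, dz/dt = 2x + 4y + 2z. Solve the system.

Coefficient matrix A = [[4, 2, 0], [0, 3, 0], [2, 4, 2]].
det(A - λI) = 0 gives eigenvalues λ = 2, 4, 3.
For λ=2: eigenvector (0,0,-1).
For λ=4: eigenvector (1,0,1).
For λ=3: eigenvector (-2,1,0).
General solution: c_1e^(2t)(0,0,-1) + c_2e^(4t)(1,0,1) + c_3e^(3t)(-2,1,0).

x(t) = c_2e^(4t) - 2c_3e^(3t), y(t) = c_3e^(3t), z(t) = -c_1e^(2t) + c_2e^(4t)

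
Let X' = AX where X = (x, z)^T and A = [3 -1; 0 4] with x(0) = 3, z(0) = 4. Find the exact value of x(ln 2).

A = [[3,-1],[0,4]]; eigenvalues λ = 3, 4.
Eigenvectors: (-1,0) for λ=3, (1,-1) for λ=4.
From the initial condition, c_1 = -7, c_2 = -4.
x(ln 2) = (-7)(2^3)(-1) + (-4)(2^4)(1) = -8.

-8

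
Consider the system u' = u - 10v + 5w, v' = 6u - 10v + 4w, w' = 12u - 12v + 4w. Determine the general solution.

u(t) = c_2e^(t) - c_3e^(-4t), v(t) = c_1e^(-2t) + 2c_2e^(t) + c_3e^(-4t), w(t) = 2c_1e^(-2t) + 4c_2e^(t) + 3c_3e^(-4t)

Coefficient matrix A = [[1, -10, 5], [6, -10, 4], [12, -12, 4]].
det(A - λI) = 0 gives eigenvalues λ = -2, 1, -4.
For λ=-2: eigenvector (0,1,2).
For λ=1: eigenvector (1,2,4).
For λ=-4: eigenvector (-1,1,3).
General solution: c_1e^(-2t)(0,1,2) + c_2e^(t)(1,2,4) + c_3e^(-4t)(-1,1,3).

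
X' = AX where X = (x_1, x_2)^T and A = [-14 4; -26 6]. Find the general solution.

x_1(t) = c_1e^(-4t)sin(2t) - c_1e^(-4t)cos(2t) - c_2e^(-4t)sin(2t) - c_2e^(-4t)cos(2t), x_2(t) = 3c_1e^(-4t)sin(2t) - 2c_1e^(-4t)cos(2t) - 2c_2e^(-4t)sin(2t) - 3c_2e^(-4t)cos(2t)

Coefficient matrix A = [[-14, 4], [-26, 6]].
Characteristic polynomial det(A - λI) = λ^2 + 8λ + 20 = 0.
Eigenvalues λ = -4 ± 2i (complex conjugate pair).
For λ=-4+2i: an eigenvector is (-1,-2) - i(1,3) = (-1 - i, -2 - 3i).
A real fundamental pair from Re and Im of e^((-4+2i)t)v: X_1 = e^(-4t)(cos(2t)·(-1,-2) + sin(2t)·(1,3)), X_2 = e^(-4t)(sin(2t)·(-1,-2) - cos(2t)·(1,3)).
General solution: c_1X_1 + c_2X_2.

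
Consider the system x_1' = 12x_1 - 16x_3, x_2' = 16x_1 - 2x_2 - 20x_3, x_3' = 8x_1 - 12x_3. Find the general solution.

Coefficient matrix A = [[12, 0, -16], [16, -2, -20], [8, 0, -12]].
det(A - λI) = 0 gives eigenvalues λ = -4, 4, -2.
For λ=-4: eigenvector (-1,-2,-1).
For λ=4: eigenvector (2,2,1).
For λ=-2: eigenvector (0,1,0).
General solution: K_1e^(-4t)(-1,-2,-1) + K_2e^(4t)(2,2,1) + K_3e^(-2t)(0,1,0).

x_1(t) = -K_1e^(-4t) + 2K_2e^(4t), x_2(t) = -2K_1e^(-4t) + 2K_2e^(4t) + K_3e^(-2t), x_3(t) = -K_1e^(-4t) + K_2e^(4t)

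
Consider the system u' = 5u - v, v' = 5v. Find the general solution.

Coefficient matrix A = [[5, -1], [0, 5]].
Characteristic polynomial det(A - λI) = λ^2 - 10λ + 25 = 0.
Single eigenvalue λ = 5 with algebraic multiplicity 2.
Eigenvector v = (-1,0); generalized eigenvector w with (A-λI)w=v is (3,1).
General solution: e^(5t)[c_1·v + c_2·(t·v + w)].

u(t) = -c_1e^(5t) - c_2te^(5t) + 3c_2e^(5t), v(t) = c_2e^(5t)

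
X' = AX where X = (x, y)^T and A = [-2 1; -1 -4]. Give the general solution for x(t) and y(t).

Coefficient matrix A = [[-2, 1], [-1, -4]].
Characteristic polynomial det(A - λI) = λ^2 + 6λ + 9 = 0.
Single eigenvalue λ = -3 with algebraic multiplicity 2.
Eigenvector v = (-1,1); generalized eigenvector w with (A-λI)w=v is (1,-2).
General solution: e^(-3t)[K_1·v + K_2·(t·v + w)].

x(t) = -K_1e^(-3t) - K_2te^(-3t) + K_2e^(-3t), y(t) = K_1e^(-3t) + K_2te^(-3t) - 2K_2e^(-3t)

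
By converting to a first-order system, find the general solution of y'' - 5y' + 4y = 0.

Let x_1 = y, x_2 = y'. Then x_1' = x_2 and x_2' = -4x_1 + 5x_2.
A = [[0,1],[-4,5]]; det(A-λI) = λ^2 - 5λ + 4.
Eigenvalues λ = 4, 1 with eigenvectors (1,4), (1,1).

y(t) = C_1e^(4t) + C_2e^(t)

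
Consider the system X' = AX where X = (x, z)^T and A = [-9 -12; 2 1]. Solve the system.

x(t) = 3c_1e^(-5t) + 2c_2e^(-3t), z(t) = -c_1e^(-5t) - c_2e^(-3t)

Coefficient matrix A = [[-9, -12], [2, 1]].
Characteristic polynomial det(A - λI) = λ^2 + 8λ + 15 = 0.
Eigenvalues λ = -5, -3.
For λ=-5: (A-λI) row 1 is [-4, -12], so an eigenvector is (3, -1).
For λ=-3: (A-λI) row 1 is [-6, -12], so an eigenvector is (2, -1).
General solution: c_1e^(-5t)(3,-1) + c_2e^(-3t)(2,-1).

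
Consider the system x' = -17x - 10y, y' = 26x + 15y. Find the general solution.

Coefficient matrix A = [[-17, -10], [26, 15]].
Characteristic polynomial det(A - λI) = λ^2 + 2λ + 5 = 0.
Eigenvalues λ = -1 ± 2i (complex conjugate pair).
For λ=-1+2i: an eigenvector is (2,-3) - i(-1,2) = (2 + i, -3 - 2i).
A real fundamental pair from Re and Im of e^((-1+2i)t)v: X_1 = e^(-t)(cos(2t)·(2,-3) + sin(2t)·(-1,2)), X_2 = e^(-t)(sin(2t)·(2,-3) - cos(2t)·(-1,2)).
General solution: c_1X_1 + c_2X_2.

x(t) = -c_1e^(-t)sin(2t) + 2c_1e^(-t)cos(2t) + 2c_2e^(-t)sin(2t) + c_2e^(-t)cos(2t), y(t) = 2c_1e^(-t)sin(2t) - 3c_1e^(-t)cos(2t) - 3c_2e^(-t)sin(2t) - 2c_2e^(-t)cos(2t)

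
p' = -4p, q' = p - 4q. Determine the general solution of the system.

Coefficient matrix A = [[-4, 0], [1, -4]].
Characteristic polynomial det(A - λI) = λ^2 + 8λ + 16 = 0.
Single eigenvalue λ = -4 with algebraic multiplicity 2.
Eigenvector v = (0,1); generalized eigenvector w with (A-λI)w=v is (1,3).
General solution: e^(-4t)[C_1·v + C_2·(t·v + w)].

p(t) = C_2e^(-4t), q(t) = C_1e^(-4t) + C_2te^(-4t) + 3C_2e^(-4t)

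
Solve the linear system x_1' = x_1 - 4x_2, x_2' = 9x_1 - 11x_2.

Coefficient matrix A = [[1, -4], [9, -11]].
Characteristic polynomial det(A - λI) = λ^2 + 10λ + 25 = 0.
Single eigenvalue λ = -5 with algebraic multiplicity 2.
Eigenvector v = (2,3); generalized eigenvector w with (A-λI)w=v is (-1,-2).
General solution: e^(-5t)[K_1·v + K_2·(t·v + w)].

x_1(t) = 2K_1e^(-5t) + 2K_2te^(-5t) - K_2e^(-5t), x_2(t) = 3K_1e^(-5t) + 3K_2te^(-5t) - 2K_2e^(-5t)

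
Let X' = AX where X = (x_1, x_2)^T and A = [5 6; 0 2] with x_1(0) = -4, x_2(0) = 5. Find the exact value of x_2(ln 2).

A = [[5,6],[0,2]]; eigenvalues λ = 5, 2.
Eigenvectors: (-1,0) for λ=5, (2,-1) for λ=2.
From the initial condition, c_1 = -6, c_2 = -5.
x_2(ln 2) = (-6)(2^5)(0) + (-5)(2^2)(-1) = 20.

20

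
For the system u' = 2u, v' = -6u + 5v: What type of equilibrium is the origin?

A = [[2,0],[-6,5]]; det(A-λI) = λ^2 - 7λ + 10.
λ = 5, 2: both positive.

unstable node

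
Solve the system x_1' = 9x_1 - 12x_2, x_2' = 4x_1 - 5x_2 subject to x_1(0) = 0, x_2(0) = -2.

Coefficient matrix A = [[9, -12], [4, -5]].
Characteristic polynomial det(A - λI) = λ^2 - 4λ + 3 = 0.
Eigenvalues λ = 1, 3.
For λ=1: (A-λI) row 1 is [8, -12], so an eigenvector is (3, 2).
For λ=3: (A-λI) row 1 is [6, -12], so an eigenvector is (-2, -1).
General solution: C_1e^(t)(3,2) + C_2e^(3t)(-2,-1).
Applying x_1(0)=0, x_2(0)=-2 gives C_1=-4, C_2=-6.

x_1(t) = 12e^(3t) - 12e^(t), x_2(t) = 6e^(3t) - 8e^(t)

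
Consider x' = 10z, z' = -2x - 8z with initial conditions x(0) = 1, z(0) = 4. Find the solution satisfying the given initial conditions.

Coefficient matrix A = [[0, 10], [-2, -8]].
Characteristic polynomial det(A - λI) = λ^2 + 8λ + 20 = 0.
Eigenvalues λ = -4 ± 2i (complex conjugate pair).
For λ=-4+2i: an eigenvector is (-2,1) - i(1,0) = (-2 - i, 1).
A real fundamental pair from Re and Im of e^((-4+2i)t)v: X_1 = e^(-4t)(cos(2t)·(-2,1) + sin(2t)·(1,0)), X_2 = e^(-4t)(sin(2t)·(-2,1) - cos(2t)·(1,0)).
General solution: C_1X_1 + C_2X_2.
Applying x(0)=1, z(0)=4 gives C_1=4, C_2=-9.

x(t) = 22e^(-4t)sin(2t) + e^(-4t)cos(2t), z(t) = -9e^(-4t)sin(2t) + 4e^(-4t)cos(2t)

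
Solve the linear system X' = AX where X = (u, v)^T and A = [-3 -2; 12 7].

Coefficient matrix A = [[-3, -2], [12, 7]].
Characteristic polynomial det(A - λI) = λ^2 - 4λ + 3 = 0.
Eigenvalues λ = 3, 1.
For λ=3: (A-λI) row 1 is [-6, -2], so an eigenvector is (-1, 3).
For λ=1: (A-λI) row 1 is [-4, -2], so an eigenvector is (1, -2).
General solution: K_1e^(3t)(-1,3) + K_2e^(t)(1,-2).

u(t) = -K_1e^(3t) + K_2e^(t), v(t) = 3K_1e^(3t) - 2K_2e^(t)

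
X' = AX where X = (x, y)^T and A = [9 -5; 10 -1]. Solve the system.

Coefficient matrix A = [[9, -5], [10, -1]].
Characteristic polynomial det(A - λI) = λ^2 - 8λ + 41 = 0.
Eigenvalues λ = 4 ± 5i (complex conjugate pair).
For λ=4+5i: an eigenvector is (0,-1) - i(1,1) = (0 - i, -1 - i).
A real fundamental pair from Re and Im of e^((4+5i)t)v: X_1 = e^(4t)(cos(5t)·(0,-1) + sin(5t)·(1,1)), X_2 = e^(4t)(sin(5t)·(0,-1) - cos(5t)·(1,1)).
General solution: K_1X_1 + K_2X_2.

x(t) = K_1e^(4t)sin(5t) - K_2e^(4t)cos(5t), y(t) = K_1e^(4t)sin(5t) - K_1e^(4t)cos(5t) - K_2e^(4t)sin(5t) - K_2e^(4t)cos(5t)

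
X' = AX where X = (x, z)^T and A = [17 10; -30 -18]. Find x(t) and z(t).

x(t) = K_1e^(-3t) + 2K_2e^(2t), z(t) = -2K_1e^(-3t) - 3K_2e^(2t)

Coefficient matrix A = [[17, 10], [-30, -18]].
Characteristic polynomial det(A - λI) = λ^2 + λ - 6 = 0.
Eigenvalues λ = -3, 2.
For λ=-3: (A-λI) row 1 is [20, 10], so an eigenvector is (1, -2).
For λ=2: (A-λI) row 1 is [15, 10], so an eigenvector is (2, -3).
General solution: K_1e^(-3t)(1,-2) + K_2e^(2t)(2,-3).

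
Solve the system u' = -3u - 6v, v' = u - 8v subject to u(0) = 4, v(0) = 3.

Coefficient matrix A = [[-3, -6], [1, -8]].
Characteristic polynomial det(A - λI) = λ^2 + 11λ + 30 = 0.
Eigenvalues λ = -6, -5.
For λ=-6: (A-λI) row 1 is [3, -6], so an eigenvector is (-2, -1).
For λ=-5: (A-λI) row 1 is [2, -6], so an eigenvector is (-3, -1).
General solution: K_1e^(-6t)(-2,-1) + K_2e^(-5t)(-3,-1).
Applying u(0)=4, v(0)=3 gives K_1=-5, K_2=2.

u(t) = -6e^(-5t) + 10e^(-6t), v(t) = -2e^(-5t) + 5e^(-6t)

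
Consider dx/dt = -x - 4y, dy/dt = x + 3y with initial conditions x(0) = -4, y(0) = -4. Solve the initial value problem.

Coefficient matrix A = [[-1, -4], [1, 3]].
Characteristic polynomial det(A - λI) = λ^2 - 2λ + 1 = 0.
Single eigenvalue λ = 1 with algebraic multiplicity 2.
Eigenvector v = (-2,1); generalized eigenvector w with (A-λI)w=v is (1,0).
General solution: e^(t)[c_1·v + c_2·(t·v + w)].
Applying x(0)=-4, y(0)=-4 gives c_1=-4, c_2=-12.

x(t) = 24te^(t) - 4e^(t), y(t) = -12te^(t) - 4e^(t)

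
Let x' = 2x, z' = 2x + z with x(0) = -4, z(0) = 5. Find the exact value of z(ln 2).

-6

A = [[2,0],[2,1]]; eigenvalues λ = 2, 1.
Eigenvectors: (1,2) for λ=2, (0,1) for λ=1.
From the initial condition, c_1 = -4, c_2 = 13.
z(ln 2) = (-4)(2^2)(2) + (13)(2^1)(1) = -6.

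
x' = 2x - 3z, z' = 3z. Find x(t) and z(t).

Coefficient matrix A = [[2, -3], [0, 3]].
Characteristic polynomial det(A - λI) = λ^2 - 5λ + 6 = 0.
Eigenvalues λ = 2, 3.
For λ=2: (A-λI) row 1 is [0, -3], so an eigenvector is (1, 0).
For λ=3: (A-λI) row 1 is [-1, -3], so an eigenvector is (-3, 1).
General solution: C_1e^(2t)(1,0) + C_2e^(3t)(-3,1).

x(t) = C_1e^(2t) - 3C_2e^(3t), z(t) = C_2e^(3t)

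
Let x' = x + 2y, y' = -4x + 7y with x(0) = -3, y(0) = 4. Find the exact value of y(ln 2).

A = [[1,2],[-4,7]]; eigenvalues λ = 3, 5.
Eigenvectors: (1,1) for λ=3, (1,2) for λ=5.
From the initial condition, c_1 = -10, c_2 = 7.
y(ln 2) = (-10)(2^3)(1) + (7)(2^5)(2) = 368.

368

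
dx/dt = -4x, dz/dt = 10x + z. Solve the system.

x(t) = -C_1e^(-4t), z(t) = 2C_1e^(-4t) - C_2e^(t)

Coefficient matrix A = [[-4, 0], [10, 1]].
Characteristic polynomial det(A - λI) = λ^2 + 3λ - 4 = 0.
Eigenvalues λ = -4, 1.
For λ=-4: (A-λI) row 2 is [10, 5], so an eigenvector is (-1, 2).
For λ=1: (A-λI) row 1 is [-5, 0], so an eigenvector is (0, -1).
General solution: C_1e^(-4t)(-1,2) + C_2e^(t)(0,-1).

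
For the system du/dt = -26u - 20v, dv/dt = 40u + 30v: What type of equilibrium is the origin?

A = [[-26,-20],[40,30]]; det(A-λI) = λ^2 - 4λ + 20.
λ = 2 ± 4i: positive real part.

unstable spiral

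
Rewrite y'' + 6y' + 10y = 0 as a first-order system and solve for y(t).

Let x_1 = y, x_2 = y'. Then x_1' = x_2 and x_2' = -10x_1 - 6x_2.
A = [[0,1],[-10,-6]]; det(A-λI) = λ^2 + 6λ + 10.
Eigenvalues λ = -3 ± i.

y(t) = K_1e^(-3t)cos(t) + K_2e^(-3t)sin(t)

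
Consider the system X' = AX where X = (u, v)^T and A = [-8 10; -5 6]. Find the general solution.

Coefficient matrix A = [[-8, 10], [-5, 6]].
Characteristic polynomial det(A - λI) = λ^2 + 2λ + 2 = 0.
Eigenvalues λ = -1 ± i (complex conjugate pair).
For λ=-1+i: an eigenvector is (1,1) - i(3,2) = (1 - 3i, 1 - 2i).
A real fundamental pair from Re and Im of e^((-1+i)t)v: X_1 = e^(-t)(cos(t)·(1,1) + sin(t)·(3,2)), X_2 = e^(-t)(sin(t)·(1,1) - cos(t)·(3,2)).
General solution: K_1X_1 + K_2X_2.

u(t) = 3K_1e^(-t)sin(t) + K_1e^(-t)cos(t) + K_2e^(-t)sin(t) - 3K_2e^(-t)cos(t), v(t) = 2K_1e^(-t)sin(t) + K_1e^(-t)cos(t) + K_2e^(-t)sin(t) - 2K_2e^(-t)cos(t)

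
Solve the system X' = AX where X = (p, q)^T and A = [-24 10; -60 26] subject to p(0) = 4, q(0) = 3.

Coefficient matrix A = [[-24, 10], [-60, 26]].
Characteristic polynomial det(A - λI) = λ^2 - 2λ - 24 = 0.
Eigenvalues λ = 6, -4.
For λ=6: (A-λI) row 1 is [-30, 10], so an eigenvector is (-1, -3).
For λ=-4: (A-λI) row 1 is [-20, 10], so an eigenvector is (1, 2).
General solution: c_1e^(6t)(-1,-3) + c_2e^(-4t)(1,2).
Applying p(0)=4, q(0)=3 gives c_1=5, c_2=9.

p(t) = -5e^(6t) + 9e^(-4t), q(t) = -15e^(6t) + 18e^(-4t)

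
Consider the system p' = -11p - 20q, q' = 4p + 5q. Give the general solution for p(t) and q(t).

p(t) = K_1e^(-3t)sin(4t) + 2K_1e^(-3t)cos(4t) + 2K_2e^(-3t)sin(4t) - K_2e^(-3t)cos(4t), q(t) = -K_1e^(-3t)cos(4t) - K_2e^(-3t)sin(4t)

Coefficient matrix A = [[-11, -20], [4, 5]].
Characteristic polynomial det(A - λI) = λ^2 + 6λ + 25 = 0.
Eigenvalues λ = -3 ± 4i (complex conjugate pair).
For λ=-3+4i: an eigenvector is (2,-1) - i(1,0) = (2 - i, -1).
A real fundamental pair from Re and Im of e^((-3+4i)t)v: X_1 = e^(-3t)(cos(4t)·(2,-1) + sin(4t)·(1,0)), X_2 = e^(-3t)(sin(4t)·(2,-1) - cos(4t)·(1,0)).
General solution: K_1X_1 + K_2X_2.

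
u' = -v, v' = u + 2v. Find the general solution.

Coefficient matrix A = [[0, -1], [1, 2]].
Characteristic polynomial det(A - λI) = λ^2 - 2λ + 1 = 0.
Single eigenvalue λ = 1 with algebraic multiplicity 2.
Eigenvector v = (-1,1); generalized eigenvector w with (A-λI)w=v is (-1,2).
General solution: e^(t)[K_1·v + K_2·(t·v + w)].

u(t) = -K_1e^(t) - K_2te^(t) - K_2e^(t), v(t) = K_1e^(t) + K_2te^(t) + 2K_2e^(t)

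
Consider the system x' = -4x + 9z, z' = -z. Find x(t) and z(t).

x(t) = 3C_1e^(-t) - C_2e^(-4t), z(t) = C_1e^(-t)

Coefficient matrix A = [[-4, 9], [0, -1]].
Characteristic polynomial det(A - λI) = λ^2 + 5λ + 4 = 0.
Eigenvalues λ = -1, -4.
For λ=-1: (A-λI) row 1 is [-3, 9], so an eigenvector is (3, 1).
For λ=-4: (A-λI) row 1 is [0, 9], so an eigenvector is (-1, 0).
General solution: C_1e^(-t)(3,1) + C_2e^(-4t)(-1,0).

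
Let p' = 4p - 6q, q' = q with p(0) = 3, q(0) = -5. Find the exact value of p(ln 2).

188

A = [[4,-6],[0,1]]; eigenvalues λ = 1, 4.
Eigenvectors: (-2,-1) for λ=1, (-1,0) for λ=4.
From the initial condition, c_1 = 5, c_2 = -13.
p(ln 2) = (5)(2^1)(-2) + (-13)(2^4)(-1) = 188.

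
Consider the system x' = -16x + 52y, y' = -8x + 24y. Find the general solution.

x(t) = 3K_1e^(4t)sin(4t) + 2K_1e^(4t)cos(4t) + 2K_2e^(4t)sin(4t) - 3K_2e^(4t)cos(4t), y(t) = K_1e^(4t)sin(4t) + K_1e^(4t)cos(4t) + K_2e^(4t)sin(4t) - K_2e^(4t)cos(4t)

Coefficient matrix A = [[-16, 52], [-8, 24]].
Characteristic polynomial det(A - λI) = λ^2 - 8λ + 32 = 0.
Eigenvalues λ = 4 ± 4i (complex conjugate pair).
For λ=4+4i: an eigenvector is (2,1) - i(3,1) = (2 - 3i, 1 - i).
A real fundamental pair from Re and Im of e^((4+4i)t)v: X_1 = e^(4t)(cos(4t)·(2,1) + sin(4t)·(3,1)), X_2 = e^(4t)(sin(4t)·(2,1) - cos(4t)·(3,1)).
General solution: K_1X_1 + K_2X_2.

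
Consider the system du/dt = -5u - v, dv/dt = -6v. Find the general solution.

u(t) = -C_1e^(-5t) + C_2e^(-6t), v(t) = C_2e^(-6t)

Coefficient matrix A = [[-5, -1], [0, -6]].
Characteristic polynomial det(A - λI) = λ^2 + 11λ + 30 = 0.
Eigenvalues λ = -5, -6.
For λ=-5: (A-λI) row 1 is [0, -1], so an eigenvector is (-1, 0).
For λ=-6: (A-λI) row 1 is [1, -1], so an eigenvector is (1, 1).
General solution: C_1e^(-5t)(-1,0) + C_2e^(-6t)(1,1).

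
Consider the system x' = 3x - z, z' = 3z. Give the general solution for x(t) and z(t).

x(t) = -K_1e^(3t) - K_2te^(3t) - 3K_2e^(3t), z(t) = K_2e^(3t)

Coefficient matrix A = [[3, -1], [0, 3]].
Characteristic polynomial det(A - λI) = λ^2 - 6λ + 9 = 0.
Single eigenvalue λ = 3 with algebraic multiplicity 2.
Eigenvector v = (-1,0); generalized eigenvector w with (A-λI)w=v is (-3,1).
General solution: e^(3t)[K_1·v + K_2·(t·v + w)].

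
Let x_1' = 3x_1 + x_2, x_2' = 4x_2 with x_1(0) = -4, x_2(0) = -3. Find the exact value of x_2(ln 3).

-243

A = [[3,1],[0,4]]; eigenvalues λ = 3, 4.
Eigenvectors: (1,0) for λ=3, (-1,-1) for λ=4.
From the initial condition, c_1 = -1, c_2 = 3.
x_2(ln 3) = (-1)(3^3)(0) + (3)(3^4)(-1) = -243.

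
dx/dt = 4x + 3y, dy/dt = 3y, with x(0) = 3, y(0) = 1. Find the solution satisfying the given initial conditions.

Coefficient matrix A = [[4, 3], [0, 3]].
Characteristic polynomial det(A - λI) = λ^2 - 7λ + 12 = 0.
Eigenvalues λ = 3, 4.
For λ=3: (A-λI) row 1 is [1, 3], so an eigenvector is (-3, 1).
For λ=4: (A-λI) row 1 is [0, 3], so an eigenvector is (1, 0).
General solution: K_1e^(3t)(-3,1) + K_2e^(4t)(1,0).
Applying x(0)=3, y(0)=1 gives K_1=1, K_2=6.

x(t) = 6e^(4t) - 3e^(3t), y(t) = e^(3t)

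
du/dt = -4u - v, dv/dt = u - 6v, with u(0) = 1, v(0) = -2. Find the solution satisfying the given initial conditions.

u(t) = 3te^(-5t) + e^(-5t), v(t) = 3te^(-5t) - 2e^(-5t)

Coefficient matrix A = [[-4, -1], [1, -6]].
Characteristic polynomial det(A - λI) = λ^2 + 10λ + 25 = 0.
Single eigenvalue λ = -5 with algebraic multiplicity 2.
Eigenvector v = (1,1); generalized eigenvector w with (A-λI)w=v is (3,2).
General solution: e^(-5t)[C_1·v + C_2·(t·v + w)].
Applying u(0)=1, v(0)=-2 gives C_1=-8, C_2=3.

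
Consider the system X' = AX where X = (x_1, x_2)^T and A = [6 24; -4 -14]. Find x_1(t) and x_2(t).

Coefficient matrix A = [[6, 24], [-4, -14]].
Characteristic polynomial det(A - λI) = λ^2 + 8λ + 12 = 0.
Eigenvalues λ = -2, -6.
For λ=-2: (A-λI) row 1 is [8, 24], so an eigenvector is (3, -1).
For λ=-6: (A-λI) row 1 is [12, 24], so an eigenvector is (-2, 1).
General solution: K_1e^(-2t)(3,-1) + K_2e^(-6t)(-2,1).

x_1(t) = 3K_1e^(-2t) - 2K_2e^(-6t), x_2(t) = -K_1e^(-2t) + K_2e^(-6t)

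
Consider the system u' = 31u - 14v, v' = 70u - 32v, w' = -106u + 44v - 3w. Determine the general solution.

u(t) = 2C_2e^(-4t) + C_3e^(3t), v(t) = 5C_2e^(-4t) + 2C_3e^(3t), w(t) = C_1e^(-3t) - 8C_2e^(-4t) - 3C_3e^(3t)

Coefficient matrix A = [[31, -14, 0], [70, -32, 0], [-106, 44, -3]].
det(A - λI) = 0 gives eigenvalues λ = -3, -4, 3.
For λ=-3: eigenvector (0,0,1).
For λ=-4: eigenvector (2,5,-8).
For λ=3: eigenvector (1,2,-3).
General solution: C_1e^(-3t)(0,0,1) + C_2e^(-4t)(2,5,-8) + C_3e^(3t)(1,2,-3).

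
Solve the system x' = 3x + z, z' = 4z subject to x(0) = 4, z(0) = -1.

Coefficient matrix A = [[3, 1], [0, 4]].
Characteristic polynomial det(A - λI) = λ^2 - 7λ + 12 = 0.
Eigenvalues λ = 3, 4.
For λ=3: (A-λI) row 1 is [0, 1], so an eigenvector is (1, 0).
For λ=4: (A-λI) row 1 is [-1, 1], so an eigenvector is (-1, -1).
General solution: C_1e^(3t)(1,0) + C_2e^(4t)(-1,-1).
Applying x(0)=4, z(0)=-1 gives C_1=5, C_2=1.

x(t) = -e^(4t) + 5e^(3t), z(t) = -e^(4t)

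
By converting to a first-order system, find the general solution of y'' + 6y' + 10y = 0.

y(t) = c_1e^(-3t)cos(t) + c_2e^(-3t)sin(t)

Let x_1 = y, x_2 = y'. Then x_1' = x_2 and x_2' = -10x_1 - 6x_2.
A = [[0,1],[-10,-6]]; det(A-λI) = λ^2 + 6λ + 10.
Eigenvalues λ = -3 ± i.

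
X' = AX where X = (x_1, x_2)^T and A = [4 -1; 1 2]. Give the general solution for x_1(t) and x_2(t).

x_1(t) = -C_1e^(3t) - C_2te^(3t) - 2C_2e^(3t), x_2(t) = -C_1e^(3t) - C_2te^(3t) - C_2e^(3t)

Coefficient matrix A = [[4, -1], [1, 2]].
Characteristic polynomial det(A - λI) = λ^2 - 6λ + 9 = 0.
Single eigenvalue λ = 3 with algebraic multiplicity 2.
Eigenvector v = (-1,-1); generalized eigenvector w with (A-λI)w=v is (-2,-1).
General solution: e^(3t)[C_1·v + C_2·(t·v + w)].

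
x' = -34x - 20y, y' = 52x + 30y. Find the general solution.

Coefficient matrix A = [[-34, -20], [52, 30]].
Characteristic polynomial det(A - λI) = λ^2 + 4λ + 20 = 0.
Eigenvalues λ = -2 ± 4i (complex conjugate pair).
For λ=-2+4i: an eigenvector is (-2,3) - i(1,-2) = (-2 - i, 3 + 2i).
A real fundamental pair from Re and Im of e^((-2+4i)t)v: X_1 = e^(-2t)(cos(4t)·(-2,3) + sin(4t)·(1,-2)), X_2 = e^(-2t)(sin(4t)·(-2,3) - cos(4t)·(1,-2)).
General solution: C_1X_1 + C_2X_2.

x(t) = C_1e^(-2t)sin(4t) - 2C_1e^(-2t)cos(4t) - 2C_2e^(-2t)sin(4t) - C_2e^(-2t)cos(4t), y(t) = -2C_1e^(-2t)sin(4t) + 3C_1e^(-2t)cos(4t) + 3C_2e^(-2t)sin(4t) + 2C_2e^(-2t)cos(4t)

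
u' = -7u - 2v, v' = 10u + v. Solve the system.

Coefficient matrix A = [[-7, -2], [10, 1]].
Characteristic polynomial det(A - λI) = λ^2 + 6λ + 13 = 0.
Eigenvalues λ = -3 ± 2i (complex conjugate pair).
For λ=-3+2i: an eigenvector is (0,-1) - i(1,-2) = (0 - i, -1 + 2i).
A real fundamental pair from Re and Im of e^((-3+2i)t)v: X_1 = e^(-3t)(cos(2t)·(0,-1) + sin(2t)·(1,-2)), X_2 = e^(-3t)(sin(2t)·(0,-1) - cos(2t)·(1,-2)).
General solution: C_1X_1 + C_2X_2.

u(t) = C_1e^(-3t)sin(2t) - C_2e^(-3t)cos(2t), v(t) = -2C_1e^(-3t)sin(2t) - C_1e^(-3t)cos(2t) - C_2e^(-3t)sin(2t) + 2C_2e^(-3t)cos(2t)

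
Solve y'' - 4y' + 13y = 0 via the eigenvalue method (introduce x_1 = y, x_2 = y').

y(t) = c_1e^(2t)cos(3t) + c_2e^(2t)sin(3t)

Let x_1 = y, x_2 = y'. Then x_1' = x_2 and x_2' = -13x_1 + 4x_2.
A = [[0,1],[-13,4]]; det(A-λI) = λ^2 - 4λ + 13.
Eigenvalues λ = 2 ± 3i.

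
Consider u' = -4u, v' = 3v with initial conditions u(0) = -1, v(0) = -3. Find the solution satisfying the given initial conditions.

u(t) = -e^(-4t), v(t) = -3e^(3t)

Coefficient matrix A = [[-4, 0], [0, 3]].
Characteristic polynomial det(A - λI) = λ^2 + λ - 12 = 0.
Eigenvalues λ = 3, -4.
For λ=3: (A-λI) row 1 is [-7, 0], so an eigenvector is (0, -1).
For λ=-4: (A-λI) row 2 is [0, 7], so an eigenvector is (1, 0).
General solution: C_1e^(3t)(0,-1) + C_2e^(-4t)(1,0).
Applying u(0)=-1, v(0)=-3 gives C_1=3, C_2=-1.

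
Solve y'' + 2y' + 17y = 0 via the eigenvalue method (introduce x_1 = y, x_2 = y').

y(t) = c_1e^(-t)cos(4t) + c_2e^(-t)sin(4t)

Let x_1 = y, x_2 = y'. Then x_1' = x_2 and x_2' = -17x_1 - 2x_2.
A = [[0,1],[-17,-2]]; det(A-λI) = λ^2 + 2λ + 17.
Eigenvalues λ = -1 ± 4i.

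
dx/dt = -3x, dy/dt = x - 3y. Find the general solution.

Coefficient matrix A = [[-3, 0], [1, -3]].
Characteristic polynomial det(A - λI) = λ^2 + 6λ + 9 = 0.
Single eigenvalue λ = -3 with algebraic multiplicity 2.
Eigenvector v = (0,1); generalized eigenvector w with (A-λI)w=v is (1,-2).
General solution: e^(-3t)[C_1·v + C_2·(t·v + w)].

x(t) = C_2e^(-3t), y(t) = C_1e^(-3t) + C_2te^(-3t) - 2C_2e^(-3t)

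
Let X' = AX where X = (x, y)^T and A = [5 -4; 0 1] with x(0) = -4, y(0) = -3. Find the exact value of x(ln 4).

A = [[5,-4],[0,1]]; eigenvalues λ = 1, 5.
Eigenvectors: (1,1) for λ=1, (-1,0) for λ=5.
From the initial condition, c_1 = -3, c_2 = 1.
x(ln 4) = (-3)(4^1)(1) + (1)(4^5)(-1) = -1036.

-1036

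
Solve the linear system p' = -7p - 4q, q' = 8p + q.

Coefficient matrix A = [[-7, -4], [8, 1]].
Characteristic polynomial det(A - λI) = λ^2 + 6λ + 25 = 0.
Eigenvalues λ = -3 ± 4i (complex conjugate pair).
For λ=-3+4i: an eigenvector is (1,-1) - i(0,1) = (1, -1 - i).
A real fundamental pair from Re and Im of e^((-3+4i)t)v: X_1 = e^(-3t)(cos(4t)·(1,-1) + sin(4t)·(0,1)), X_2 = e^(-3t)(sin(4t)·(1,-1) - cos(4t)·(0,1)).
General solution: c_1X_1 + c_2X_2.

p(t) = c_1e^(-3t)cos(4t) + c_2e^(-3t)sin(4t), q(t) = c_1e^(-3t)sin(4t) - c_1e^(-3t)cos(4t) - c_2e^(-3t)sin(4t) - c_2e^(-3t)cos(4t)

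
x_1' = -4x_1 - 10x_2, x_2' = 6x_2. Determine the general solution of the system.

x_1(t) = -K_1e^(-4t) - K_2e^(6t), x_2(t) = K_2e^(6t)

Coefficient matrix A = [[-4, -10], [0, 6]].
Characteristic polynomial det(A - λI) = λ^2 - 2λ - 24 = 0.
Eigenvalues λ = -4, 6.
For λ=-4: (A-λI) row 1 is [0, -10], so an eigenvector is (-1, 0).
For λ=6: (A-λI) row 1 is [-10, -10], so an eigenvector is (-1, 1).
General solution: K_1e^(-4t)(-1,0) + K_2e^(6t)(-1,1).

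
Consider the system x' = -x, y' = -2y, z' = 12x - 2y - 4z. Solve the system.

x(t) = K_1e^(-t), y(t) = K_3e^(-2t), z(t) = 4K_1e^(-t) + K_2e^(-4t) - K_3e^(-2t)

Coefficient matrix A = [[-1, 0, 0], [0, -2, 0], [12, -2, -4]].
det(A - λI) = 0 gives eigenvalues λ = -1, -4, -2.
For λ=-1: eigenvector (1,0,4).
For λ=-4: eigenvector (0,0,1).
For λ=-2: eigenvector (0,1,-1).
General solution: K_1e^(-t)(1,0,4) + K_2e^(-4t)(0,0,1) + K_3e^(-2t)(0,1,-1).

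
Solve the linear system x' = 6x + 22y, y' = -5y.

x(t) = -c_1e^(6t) - 2c_2e^(-5t), y(t) = c_2e^(-5t)

Coefficient matrix A = [[6, 22], [0, -5]].
Characteristic polynomial det(A - λI) = λ^2 - λ - 30 = 0.
Eigenvalues λ = 6, -5.
For λ=6: (A-λI) row 1 is [0, 22], so an eigenvector is (-1, 0).
For λ=-5: (A-λI) row 1 is [11, 22], so an eigenvector is (-2, 1).
General solution: c_1e^(6t)(-1,0) + c_2e^(-5t)(-2,1).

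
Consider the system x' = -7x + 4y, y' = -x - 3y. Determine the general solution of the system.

x(t) = 2c_1e^(-5t) + 2c_2te^(-5t) + c_2e^(-5t), y(t) = c_1e^(-5t) + c_2te^(-5t) + c_2e^(-5t)

Coefficient matrix A = [[-7, 4], [-1, -3]].
Characteristic polynomial det(A - λI) = λ^2 + 10λ + 25 = 0.
Single eigenvalue λ = -5 with algebraic multiplicity 2.
Eigenvector v = (2,1); generalized eigenvector w with (A-λI)w=v is (1,1).
General solution: e^(-5t)[c_1·v + c_2·(t·v + w)].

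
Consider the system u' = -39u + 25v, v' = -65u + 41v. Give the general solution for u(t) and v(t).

Coefficient matrix A = [[-39, 25], [-65, 41]].
Characteristic polynomial det(A - λI) = λ^2 - 2λ + 26 = 0.
Eigenvalues λ = 1 ± 5i (complex conjugate pair).
For λ=1+5i: an eigenvector is (1,2) - i(2,3) = (1 - 2i, 2 - 3i).
A real fundamental pair from Re and Im of e^((1+5i)t)v: X_1 = e^(t)(cos(5t)·(1,2) + sin(5t)·(2,3)), X_2 = e^(t)(sin(5t)·(1,2) - cos(5t)·(2,3)).
General solution: C_1X_1 + C_2X_2.

u(t) = 2C_1e^(t)sin(5t) + C_1e^(t)cos(5t) + C_2e^(t)sin(5t) - 2C_2e^(t)cos(5t), v(t) = 3C_1e^(t)sin(5t) + 2C_1e^(t)cos(5t) + 2C_2e^(t)sin(5t) - 3C_2e^(t)cos(5t)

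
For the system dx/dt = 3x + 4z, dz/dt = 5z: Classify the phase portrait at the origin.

unstable node

A = [[3,4],[0,5]]; det(A-λI) = λ^2 - 8λ + 15.
λ = 5, 3: both positive.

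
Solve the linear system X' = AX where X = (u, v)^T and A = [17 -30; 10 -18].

Coefficient matrix A = [[17, -30], [10, -18]].
Characteristic polynomial det(A - λI) = λ^2 + λ - 6 = 0.
Eigenvalues λ = 2, -3.
For λ=2: (A-λI) row 1 is [15, -30], so an eigenvector is (-2, -1).
For λ=-3: (A-λI) row 1 is [20, -30], so an eigenvector is (-3, -2).
General solution: K_1e^(2t)(-2,-1) + K_2e^(-3t)(-3,-2).

u(t) = -2K_1e^(2t) - 3K_2e^(-3t), v(t) = -K_1e^(2t) - 2K_2e^(-3t)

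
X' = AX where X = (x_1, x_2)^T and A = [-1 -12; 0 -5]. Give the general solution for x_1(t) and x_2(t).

Coefficient matrix A = [[-1, -12], [0, -5]].
Characteristic polynomial det(A - λI) = λ^2 + 6λ + 5 = 0.
Eigenvalues λ = -5, -1.
For λ=-5: (A-λI) row 1 is [4, -12], so an eigenvector is (3, 1).
For λ=-1: (A-λI) row 1 is [0, -12], so an eigenvector is (1, 0).
General solution: c_1e^(-5t)(3,1) + c_2e^(-t)(1,0).

x_1(t) = 3c_1e^(-5t) + c_2e^(-t), x_2(t) = c_1e^(-5t)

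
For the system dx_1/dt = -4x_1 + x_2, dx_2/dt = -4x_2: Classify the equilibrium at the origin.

A = [[-4,1],[0,-4]]; det(A-λI) = λ^2 + 8λ + 16.
repeated λ = -4 with a single eigenvector.

stable improper node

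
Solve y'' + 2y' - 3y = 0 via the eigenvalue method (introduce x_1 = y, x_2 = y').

Let x_1 = y, x_2 = y'. Then x_1' = x_2 and x_2' = 3x_1 - 2x_2.
A = [[0,1],[3,-2]]; det(A-λI) = λ^2 + 2λ - 3.
Eigenvalues λ = -3, 1 with eigenvectors (1,-3), (1,1).

y(t) = C_1e^(-3t) + C_2e^(t)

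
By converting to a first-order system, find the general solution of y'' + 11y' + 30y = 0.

y(t) = c_1e^(-5t) + c_2e^(-6t)

Let x_1 = y, x_2 = y'. Then x_1' = x_2 and x_2' = -30x_1 - 11x_2.
A = [[0,1],[-30,-11]]; det(A-λI) = λ^2 + 11λ + 30.
Eigenvalues λ = -5, -6 with eigenvectors (1,-5), (1,-6).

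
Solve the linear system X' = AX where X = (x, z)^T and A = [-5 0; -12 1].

Coefficient matrix A = [[-5, 0], [-12, 1]].
Characteristic polynomial det(A - λI) = λ^2 + 4λ - 5 = 0.
Eigenvalues λ = -5, 1.
For λ=-5: (A-λI) row 2 is [-12, 6], so an eigenvector is (1, 2).
For λ=1: (A-λI) row 1 is [-6, 0], so an eigenvector is (0, 1).
General solution: C_1e^(-5t)(1,2) + C_2e^(t)(0,1).

x(t) = C_1e^(-5t), z(t) = 2C_1e^(-5t) + C_2e^(t)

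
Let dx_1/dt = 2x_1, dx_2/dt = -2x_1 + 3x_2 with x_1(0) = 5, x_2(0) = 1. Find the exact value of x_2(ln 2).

-32

A = [[2,0],[-2,3]]; eigenvalues λ = 3, 2.
Eigenvectors: (0,1) for λ=3, (-1,-2) for λ=2.
From the initial condition, c_1 = -9, c_2 = -5.
x_2(ln 2) = (-9)(2^3)(1) + (-5)(2^2)(-2) = -32.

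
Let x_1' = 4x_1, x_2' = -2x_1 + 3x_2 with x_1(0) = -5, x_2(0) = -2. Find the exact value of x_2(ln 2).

64

A = [[4,0],[-2,3]]; eigenvalues λ = 3, 4.
Eigenvectors: (0,-1) for λ=3, (-1,2) for λ=4.
From the initial condition, c_1 = 12, c_2 = 5.
x_2(ln 2) = (12)(2^3)(-1) + (5)(2^4)(2) = 64.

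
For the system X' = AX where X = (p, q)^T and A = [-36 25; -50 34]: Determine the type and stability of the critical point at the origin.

A = [[-36,25],[-50,34]]; det(A-λI) = λ^2 + 2λ + 26.
λ = -1 ± 5i: negative real part.

stable spiral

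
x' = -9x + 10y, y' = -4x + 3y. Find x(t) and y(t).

Coefficient matrix A = [[-9, 10], [-4, 3]].
Characteristic polynomial det(A - λI) = λ^2 + 6λ + 13 = 0.
Eigenvalues λ = -3 ± 2i (complex conjugate pair).
For λ=-3+2i: an eigenvector is (-1,-1) - i(-2,-1) = (-1 + 2i, -1 + i).
A real fundamental pair from Re and Im of e^((-3+2i)t)v: X_1 = e^(-3t)(cos(2t)·(-1,-1) + sin(2t)·(-2,-1)), X_2 = e^(-3t)(sin(2t)·(-1,-1) - cos(2t)·(-2,-1)).
General solution: K_1X_1 + K_2X_2.

x(t) = -2K_1e^(-3t)sin(2t) - K_1e^(-3t)cos(2t) - K_2e^(-3t)sin(2t) + 2K_2e^(-3t)cos(2t), y(t) = -K_1e^(-3t)sin(2t) - K_1e^(-3t)cos(2t) - K_2e^(-3t)sin(2t) + K_2e^(-3t)cos(2t)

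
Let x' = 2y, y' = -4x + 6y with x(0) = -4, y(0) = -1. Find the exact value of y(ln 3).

A = [[0,2],[-4,6]]; eigenvalues λ = 2, 4.
Eigenvectors: (1,1) for λ=2, (-1,-2) for λ=4.
From the initial condition, c_1 = -7, c_2 = -3.
y(ln 3) = (-7)(3^2)(1) + (-3)(3^4)(-2) = 423.

423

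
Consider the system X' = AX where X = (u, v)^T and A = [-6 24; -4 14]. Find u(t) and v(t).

u(t) = -3c_1e^(2t) - 2c_2e^(6t), v(t) = -c_1e^(2t) - c_2e^(6t)

Coefficient matrix A = [[-6, 24], [-4, 14]].
Characteristic polynomial det(A - λI) = λ^2 - 8λ + 12 = 0.
Eigenvalues λ = 2, 6.
For λ=2: (A-λI) row 1 is [-8, 24], so an eigenvector is (-3, -1).
For λ=6: (A-λI) row 1 is [-12, 24], so an eigenvector is (-2, -1).
General solution: c_1e^(2t)(-3,-1) + c_2e^(6t)(-2,-1).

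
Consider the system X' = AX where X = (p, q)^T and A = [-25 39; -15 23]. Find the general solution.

Coefficient matrix A = [[-25, 39], [-15, 23]].
Characteristic polynomial det(A - λI) = λ^2 + 2λ + 10 = 0.
Eigenvalues λ = -1 ± 3i (complex conjugate pair).
For λ=-1+3i: an eigenvector is (2,1) - i(-3,-2) = (2 + 3i, 1 + 2i).
A real fundamental pair from Re and Im of e^((-1+3i)t)v: X_1 = e^(-t)(cos(3t)·(2,1) + sin(3t)·(-3,-2)), X_2 = e^(-t)(sin(3t)·(2,1) - cos(3t)·(-3,-2)).
General solution: C_1X_1 + C_2X_2.

p(t) = -3C_1e^(-t)sin(3t) + 2C_1e^(-t)cos(3t) + 2C_2e^(-t)sin(3t) + 3C_2e^(-t)cos(3t), q(t) = -2C_1e^(-t)sin(3t) + C_1e^(-t)cos(3t) + C_2e^(-t)sin(3t) + 2C_2e^(-t)cos(3t)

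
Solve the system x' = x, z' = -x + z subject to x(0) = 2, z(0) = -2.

Coefficient matrix A = [[1, 0], [-1, 1]].
Characteristic polynomial det(A - λI) = λ^2 - 2λ + 1 = 0.
Single eigenvalue λ = 1 with algebraic multiplicity 2.
Eigenvector v = (0,1); generalized eigenvector w with (A-λI)w=v is (-1,-2).
General solution: e^(t)[C_1·v + C_2·(t·v + w)].
Applying x(0)=2, z(0)=-2 gives C_1=-6, C_2=-2.

x(t) = 2e^(t), z(t) = -2te^(t) - 2e^(t)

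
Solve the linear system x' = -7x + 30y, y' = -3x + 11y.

Coefficient matrix A = [[-7, 30], [-3, 11]].
Characteristic polynomial det(A - λI) = λ^2 - 4λ + 13 = 0.
Eigenvalues λ = 2 ± 3i (complex conjugate pair).
For λ=2+3i: an eigenvector is (1,0) - i(-3,-1) = (1 + 3i, 0 + i).
A real fundamental pair from Re and Im of e^((2+3i)t)v: X_1 = e^(2t)(cos(3t)·(1,0) + sin(3t)·(-3,-1)), X_2 = e^(2t)(sin(3t)·(1,0) - cos(3t)·(-3,-1)).
General solution: c_1X_1 + c_2X_2.

x(t) = -3c_1e^(2t)sin(3t) + c_1e^(2t)cos(3t) + c_2e^(2t)sin(3t) + 3c_2e^(2t)cos(3t), y(t) = -c_1e^(2t)sin(3t) + c_2e^(2t)cos(3t)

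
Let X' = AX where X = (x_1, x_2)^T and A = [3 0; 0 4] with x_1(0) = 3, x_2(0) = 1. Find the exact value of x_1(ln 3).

81

A = [[3,0],[0,4]]; eigenvalues λ = 4, 3.
Eigenvectors: (0,1) for λ=4, (-1,0) for λ=3.
From the initial condition, c_1 = 1, c_2 = -3.
x_1(ln 3) = (1)(3^4)(0) + (-3)(3^3)(-1) = 81.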